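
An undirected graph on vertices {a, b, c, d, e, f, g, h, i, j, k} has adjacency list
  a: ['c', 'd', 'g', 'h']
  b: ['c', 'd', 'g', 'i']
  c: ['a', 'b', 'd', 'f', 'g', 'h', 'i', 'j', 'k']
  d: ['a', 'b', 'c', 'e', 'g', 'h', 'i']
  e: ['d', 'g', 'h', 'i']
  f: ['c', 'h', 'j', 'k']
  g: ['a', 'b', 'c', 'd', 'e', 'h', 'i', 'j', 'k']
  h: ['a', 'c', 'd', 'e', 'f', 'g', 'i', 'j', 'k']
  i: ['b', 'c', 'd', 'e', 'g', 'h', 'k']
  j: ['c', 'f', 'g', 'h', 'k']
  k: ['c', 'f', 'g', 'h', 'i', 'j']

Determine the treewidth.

4

A width-4 tree decomposition is:
Bags: B1 = {c, g, h, j, k}  B2 = {c, g, h, i, k}  B3 = {c, d, g, h, i}  B4 = {b, c, d, g, i}  B5 = {a, c, d, g, h}  B6 = {d, e, g, h, i}  B7 = {c, f, h, j, k}
Tree: B1–B2, B2–B3, B3–B4, B3–B5, B3–B6, B1–B7
The largest bag has 5 vertices, giving width 4; this decomposition certifies tw(G) ≤ 4. On the other hand G contains the 5-clique {d, e, g, h, i}. A clique must lie in a single bag of any decomposition, so no decomposition can have width below 4. The upper and lower bounds meet at 4, so that is the treewidth.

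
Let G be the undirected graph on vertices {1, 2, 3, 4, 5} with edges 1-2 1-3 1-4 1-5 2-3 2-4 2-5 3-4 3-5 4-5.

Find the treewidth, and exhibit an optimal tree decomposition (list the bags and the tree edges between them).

A single bag containing all 5 vertices is trivially a valid decomposition of width 4. For the lower bound, the 5 vertices {1, 2, 3, 4, 5} are pairwise adjacent, and any tree decomposition puts a clique entirely inside one bag — forcing width ≥ 4. Hence tw(G) = 4 exactly.

Treewidth 4.
One such decomposition:
Bags: B1 = {1, 2, 3, 4, 5}
Tree: (single bag)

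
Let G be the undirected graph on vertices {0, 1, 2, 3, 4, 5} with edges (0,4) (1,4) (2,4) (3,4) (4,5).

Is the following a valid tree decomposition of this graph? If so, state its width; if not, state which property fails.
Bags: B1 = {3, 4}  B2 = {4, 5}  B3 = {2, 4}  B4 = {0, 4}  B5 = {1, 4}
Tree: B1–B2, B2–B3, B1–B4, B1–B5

Yes; width 1.

Every vertex of G appears in some bag (union = {0, 1, 2, 3, 4, 5}); every edge is covered by a bag; and for each vertex v the set of bags containing v is connected in the bag tree. The decomposition is therefore valid. The largest bag has 2 vertices, so the width is 1.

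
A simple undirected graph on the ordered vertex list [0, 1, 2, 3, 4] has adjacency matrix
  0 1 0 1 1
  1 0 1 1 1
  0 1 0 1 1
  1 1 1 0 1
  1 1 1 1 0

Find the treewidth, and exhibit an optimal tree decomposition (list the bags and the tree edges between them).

Each bag holds 4 vertices, so the decomposition has width 3, which upper-bounds the treewidth. Conversely, {0, 1, 3, 4} is a clique of size 4, and the vertices of any clique must share a bag in every tree decomposition; so some bag has ≥ 4 vertices and tw(G) ≥ 3. Combining the bounds, tw(G) = 3.

Treewidth 3.
Bags: B1 = {1, 2, 3, 4}  B2 = {0, 1, 3, 4}
Tree: B1–B2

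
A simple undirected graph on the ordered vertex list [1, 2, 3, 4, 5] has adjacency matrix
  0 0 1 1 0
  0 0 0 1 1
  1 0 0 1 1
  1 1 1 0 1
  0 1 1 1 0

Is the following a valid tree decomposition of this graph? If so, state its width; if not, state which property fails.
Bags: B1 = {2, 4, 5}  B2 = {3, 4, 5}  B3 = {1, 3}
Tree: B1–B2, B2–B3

No — edge (4,1) lies in no bag.

A tree decomposition must satisfy three properties: every vertex lies in some bag; for every edge, both endpoints lie together in some bag; and for every vertex, the bags containing it form a connected subtree. Here edge (4,1) lies in no bag, so the decomposition is invalid.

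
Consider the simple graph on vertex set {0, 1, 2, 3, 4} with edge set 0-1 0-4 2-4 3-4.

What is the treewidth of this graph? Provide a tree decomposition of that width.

Each bag holds 2 vertices, so the decomposition has width 1, which upper-bounds the treewidth. Since G has at least one edge (e.g. 3–4), it is not an edgeless graph, so tw(G) ≥ 1. Hence tw(G) = 1 exactly.

Treewidth 1.
One optimal decomposition is:
Bags: B1 = {3, 4}  B2 = {0, 4}  B3 = {2, 4}  B4 = {0, 1}
Tree: B1–B2, B1–B3, B2–B4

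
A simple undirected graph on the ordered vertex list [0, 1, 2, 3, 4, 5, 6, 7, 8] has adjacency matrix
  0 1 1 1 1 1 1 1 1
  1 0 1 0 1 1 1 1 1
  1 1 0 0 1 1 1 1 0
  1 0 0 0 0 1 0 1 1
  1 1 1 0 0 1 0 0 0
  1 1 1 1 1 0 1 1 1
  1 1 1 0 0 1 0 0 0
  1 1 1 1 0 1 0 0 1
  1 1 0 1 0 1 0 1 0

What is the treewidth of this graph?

4

A width-4 tree decomposition is:
Bags: B1 = {0, 1, 2, 5, 7}  B2 = {0, 1, 2, 5, 6}  B3 = {0, 1, 5, 7, 8}  B4 = {0, 3, 5, 7, 8}  B5 = {0, 1, 2, 4, 5}
Tree: B1–B2, B1–B3, B3–B4, B1–B5
Each bag holds 5 vertices, so the decomposition has width 4, which upper-bounds the treewidth. On the other hand G contains the 5-clique {0, 1, 5, 7, 8}. A clique must lie in a single bag of any decomposition, so no decomposition can have width below 4. Combining the bounds, tw(G) = 4.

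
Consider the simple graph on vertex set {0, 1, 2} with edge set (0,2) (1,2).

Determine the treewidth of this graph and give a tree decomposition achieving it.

The largest bag has 2 vertices, giving width 1; this decomposition certifies tw(G) ≤ 1. G has an edge, so its treewidth is at least 1. The upper and lower bounds meet at 1, so that is the treewidth.

Treewidth 1.
One such decomposition:
Bags: B1 = {0, 2}  B2 = {1, 2}
Tree: B1–B2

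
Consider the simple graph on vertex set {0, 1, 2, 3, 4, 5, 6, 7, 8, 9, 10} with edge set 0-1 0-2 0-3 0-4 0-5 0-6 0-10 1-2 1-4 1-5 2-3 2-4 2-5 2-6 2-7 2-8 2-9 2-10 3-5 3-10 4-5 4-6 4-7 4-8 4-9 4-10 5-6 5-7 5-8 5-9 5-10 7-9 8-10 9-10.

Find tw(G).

A width-4 tree decomposition is:
Bags: B1 = {0, 2, 4, 5, 10}  B2 = {0, 1, 2, 4, 5}  B3 = {2, 4, 5, 8, 10}  B4 = {0, 2, 3, 5, 10}  B5 = {2, 4, 5, 9, 10}  B6 = {0, 2, 4, 5, 6}  B7 = {2, 4, 5, 7, 9}
Tree: B1–B2, B1–B3, B1–B4, B3–B5, B1–B6, B5–B7
The largest bag has 5 vertices, giving width 4; this decomposition certifies tw(G) ≤ 4. Conversely, {0, 2, 3, 5, 10} is a clique of size 5, and the vertices of any clique must share a bag in every tree decomposition; so some bag has ≥ 5 vertices and tw(G) ≥ 4. The upper and lower bounds meet at 4, so that is the treewidth.

4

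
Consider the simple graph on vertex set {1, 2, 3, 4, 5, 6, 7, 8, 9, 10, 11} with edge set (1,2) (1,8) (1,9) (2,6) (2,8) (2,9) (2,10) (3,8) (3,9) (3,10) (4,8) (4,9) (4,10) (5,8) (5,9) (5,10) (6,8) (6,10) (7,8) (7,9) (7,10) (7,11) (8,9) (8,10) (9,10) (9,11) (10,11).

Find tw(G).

A width-3 tree decomposition is:
Bags: B1 = {2, 8, 9, 10}  B2 = {7, 8, 9, 10}  B3 = {4, 8, 9, 10}  B4 = {5, 8, 9, 10}  B5 = {7, 9, 10, 11}  B6 = {2, 6, 8, 10}  B7 = {1, 2, 8, 9}  B8 = {3, 8, 9, 10}
Tree: B1–B2, B1–B3, B3–B4, B2–B5, B1–B6, B1–B7, B1–B8
The largest bag has 4 vertices, giving width 3; this decomposition certifies tw(G) ≤ 3. For the lower bound, the 4 vertices {1, 2, 8, 9} are pairwise adjacent, and any tree decomposition puts a clique entirely inside one bag — forcing width ≥ 3. The upper and lower bounds meet at 3, so that is the treewidth.

3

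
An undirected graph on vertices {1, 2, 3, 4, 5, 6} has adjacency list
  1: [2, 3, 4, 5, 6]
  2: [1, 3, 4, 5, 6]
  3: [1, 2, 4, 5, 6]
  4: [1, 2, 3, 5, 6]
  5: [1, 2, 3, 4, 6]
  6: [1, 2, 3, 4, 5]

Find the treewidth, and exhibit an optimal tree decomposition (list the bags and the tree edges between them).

A single bag containing all 6 vertices is trivially a valid decomposition of width 5. Conversely, {1, 2, 3, 4, 5, 6} is a clique of size 6, and the vertices of any clique must share a bag in every tree decomposition; so some bag has ≥ 6 vertices and tw(G) ≥ 5. The upper and lower bounds meet at 5, so that is the treewidth.

Treewidth 5.
One such decomposition:
Bags: B1 = {1, 2, 3, 4, 5, 6}
Tree: (single bag)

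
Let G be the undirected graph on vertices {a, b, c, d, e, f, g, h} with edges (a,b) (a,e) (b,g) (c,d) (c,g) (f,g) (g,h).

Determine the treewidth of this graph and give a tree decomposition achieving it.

Each bag holds 2 vertices, so the decomposition has width 1, which upper-bounds the treewidth. Any graph with an edge has treewidth ≥ 1, and G has the edge c–g. Combining the bounds, tw(G) = 1.

Treewidth 1.
Bags: B1 = {c, g}  B2 = {b, g}  B3 = {f, g}  B4 = {g, h}  B5 = {a, b}  B6 = {c, d}  B7 = {a, e}
Tree: B1–B2, B1–B3, B1–B4, B2–B5, B1–B6, B5–B7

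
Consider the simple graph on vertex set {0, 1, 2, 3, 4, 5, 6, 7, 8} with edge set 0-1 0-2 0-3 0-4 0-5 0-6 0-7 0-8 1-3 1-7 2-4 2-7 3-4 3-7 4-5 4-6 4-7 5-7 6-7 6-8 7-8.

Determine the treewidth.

3

A width-3 tree decomposition is:
Bags: B1 = {0, 4, 6, 7}  B2 = {0, 3, 4, 7}  B3 = {0, 4, 5, 7}  B4 = {0, 2, 4, 7}  B5 = {0, 1, 3, 7}  B6 = {0, 6, 7, 8}
Tree: B1–B2, B2–B3, B2–B4, B2–B5, B1–B6
The largest bag has 4 vertices, giving width 3; this decomposition certifies tw(G) ≤ 3. On the other hand G contains the 4-clique {0, 6, 7, 8}. A clique must lie in a single bag of any decomposition, so no decomposition can have width below 3. The upper and lower bounds meet at 3, so that is the treewidth.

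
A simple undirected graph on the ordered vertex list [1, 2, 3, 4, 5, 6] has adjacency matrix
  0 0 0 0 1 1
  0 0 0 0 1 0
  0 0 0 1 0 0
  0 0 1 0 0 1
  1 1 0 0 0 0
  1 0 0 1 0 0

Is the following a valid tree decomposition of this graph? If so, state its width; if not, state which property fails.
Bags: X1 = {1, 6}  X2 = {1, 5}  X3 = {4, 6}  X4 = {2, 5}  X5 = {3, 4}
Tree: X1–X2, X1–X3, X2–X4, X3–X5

Yes; width 1.

Checking the three conditions: (i) the bags cover all of {1, 2, 3, 4, 5, 6}; (ii) for each edge, some bag contains both endpoints; (iii) the bags containing any fixed vertex form a subtree. All hold, so the decomposition is valid with width 2 − 1 = 1.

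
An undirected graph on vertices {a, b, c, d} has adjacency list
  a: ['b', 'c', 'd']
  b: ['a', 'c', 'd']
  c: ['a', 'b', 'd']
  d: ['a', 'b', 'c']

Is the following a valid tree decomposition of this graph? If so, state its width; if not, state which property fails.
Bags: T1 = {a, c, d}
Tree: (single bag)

A tree decomposition must satisfy three properties: every vertex lies in some bag; for every edge, both endpoints lie together in some bag; and for every vertex, the bags containing it form a connected subtree. Here vertex b appears in no bag, so the decomposition is invalid.

No — vertex b appears in no bag.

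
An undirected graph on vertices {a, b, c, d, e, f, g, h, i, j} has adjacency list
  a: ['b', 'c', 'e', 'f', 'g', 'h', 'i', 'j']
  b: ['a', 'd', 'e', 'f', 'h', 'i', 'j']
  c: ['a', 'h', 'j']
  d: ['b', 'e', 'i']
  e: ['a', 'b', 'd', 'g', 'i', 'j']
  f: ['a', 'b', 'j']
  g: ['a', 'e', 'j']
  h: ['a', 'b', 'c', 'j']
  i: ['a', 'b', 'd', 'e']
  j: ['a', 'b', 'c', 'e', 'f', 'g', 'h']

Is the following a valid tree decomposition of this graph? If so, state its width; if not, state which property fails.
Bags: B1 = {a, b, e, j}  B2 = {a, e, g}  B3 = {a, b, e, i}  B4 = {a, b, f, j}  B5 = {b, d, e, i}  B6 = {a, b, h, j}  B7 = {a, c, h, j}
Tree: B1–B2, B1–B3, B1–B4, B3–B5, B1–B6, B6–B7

No — edge (j,g) lies in no bag.

A tree decomposition must satisfy three properties: every vertex lies in some bag; for every edge, both endpoints lie together in some bag; and for every vertex, the bags containing it form a connected subtree. Here edge (j,g) lies in no bag, so the decomposition is invalid.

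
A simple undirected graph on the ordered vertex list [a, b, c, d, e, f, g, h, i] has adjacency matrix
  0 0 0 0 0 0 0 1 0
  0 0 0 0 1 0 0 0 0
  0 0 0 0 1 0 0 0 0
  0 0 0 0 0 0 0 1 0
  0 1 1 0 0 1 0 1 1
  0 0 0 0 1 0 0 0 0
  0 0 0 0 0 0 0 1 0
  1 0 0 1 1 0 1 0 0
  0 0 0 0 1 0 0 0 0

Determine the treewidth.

1

A width-1 tree decomposition is:
Bags: B1 = {b, e}  B2 = {e, h}  B3 = {g, h}  B4 = {c, e}  B5 = {a, h}  B6 = {e, i}  B7 = {e, f}  B8 = {d, h}
Tree: B1–B2, B2–B3, B2–B4, B2–B5, B4–B6, B6–B7, B5–B8
Each bag holds 2 vertices, so the decomposition has width 1, which upper-bounds the treewidth. G has an edge, so its treewidth is at least 1. The upper and lower bounds meet at 1, so that is the treewidth.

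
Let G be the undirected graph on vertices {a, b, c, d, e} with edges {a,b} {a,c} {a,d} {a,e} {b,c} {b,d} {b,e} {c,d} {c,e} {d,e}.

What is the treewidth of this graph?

A width-4 tree decomposition is:
Bags: B1 = {a, b, c, d, e}
Tree: (single bag)
A single bag containing all 5 vertices is trivially a valid decomposition of width 4. On the other hand G contains the 5-clique {a, b, c, d, e}. A clique must lie in a single bag of any decomposition, so no decomposition can have width below 4. Therefore the treewidth is 4.

4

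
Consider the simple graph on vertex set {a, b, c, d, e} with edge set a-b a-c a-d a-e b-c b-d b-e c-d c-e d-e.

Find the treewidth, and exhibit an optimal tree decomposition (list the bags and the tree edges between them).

Treewidth 4.
One such decomposition:
Bags: B1 = {a, b, c, d, e}
Tree: (single bag)

A single bag containing all 5 vertices is trivially a valid decomposition of width 4. Conversely, {a, b, c, d, e} is a clique of size 5, and the vertices of any clique must share a bag in every tree decomposition; so some bag has ≥ 5 vertices and tw(G) ≥ 4. Combining the bounds, tw(G) = 4.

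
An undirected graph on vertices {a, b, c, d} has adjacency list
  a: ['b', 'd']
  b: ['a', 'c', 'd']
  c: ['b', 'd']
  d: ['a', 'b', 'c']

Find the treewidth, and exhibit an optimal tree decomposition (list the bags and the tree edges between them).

The largest bag has 3 vertices, giving width 2; this decomposition certifies tw(G) ≤ 2. For the lower bound, the 3 vertices {b, c, d} are pairwise adjacent, and any tree decomposition puts a clique entirely inside one bag — forcing width ≥ 2. Combining the bounds, tw(G) = 2.

Treewidth 2.
One such decomposition:
Bags: B1 = {b, c, d}  B2 = {a, b, d}
Tree: B1–B2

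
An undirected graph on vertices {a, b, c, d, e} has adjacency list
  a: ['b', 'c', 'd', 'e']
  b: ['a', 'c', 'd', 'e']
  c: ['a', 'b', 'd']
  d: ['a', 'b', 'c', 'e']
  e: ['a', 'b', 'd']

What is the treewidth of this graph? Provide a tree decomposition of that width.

Treewidth 3.
One optimal decomposition is:
Bags: B1 = {a, b, c, d}  B2 = {a, b, d, e}
Tree: B1–B2

Every bag has size at most 4, so the width is 4 − 1 = 3 and tw(G) ≤ 3. On the other hand G contains the 4-clique {a, b, d, e}. A clique must lie in a single bag of any decomposition, so no decomposition can have width below 3. Combining the bounds, tw(G) = 3.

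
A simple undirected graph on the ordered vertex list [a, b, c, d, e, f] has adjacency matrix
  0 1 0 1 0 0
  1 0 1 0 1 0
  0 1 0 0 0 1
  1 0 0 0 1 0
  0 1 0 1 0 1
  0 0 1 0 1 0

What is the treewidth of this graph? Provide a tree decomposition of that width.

Every bag has size at most 3, so the width is 3 − 1 = 2 and tw(G) ≤ 2. Since f–c–b–e–f is a cycle in G, G is not acyclic. Forests are exactly the graphs of treewidth ≤ 1, so tw(G) ≥ 2. Hence tw(G) = 2 exactly.

Treewidth 2.
One such decomposition:
Bags: B1 = {c, e, f}  B2 = {b, c, e}  B3 = {b, d, e}  B4 = {a, b, d}
Tree: B1–B2, B2–B3, B3–B4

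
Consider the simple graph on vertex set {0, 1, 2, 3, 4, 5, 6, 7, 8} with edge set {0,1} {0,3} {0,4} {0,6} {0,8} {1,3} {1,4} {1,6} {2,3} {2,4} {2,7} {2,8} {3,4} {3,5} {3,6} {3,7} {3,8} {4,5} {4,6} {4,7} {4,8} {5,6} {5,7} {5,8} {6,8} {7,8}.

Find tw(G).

4

A width-4 tree decomposition is:
Bags: B1 = {3, 4, 5, 7, 8}  B2 = {3, 4, 5, 6, 8}  B3 = {2, 3, 4, 7, 8}  B4 = {0, 3, 4, 6, 8}  B5 = {0, 1, 3, 4, 6}
Tree: B1–B2, B1–B3, B2–B4, B4–B5
Every bag has size at most 5, so the width is 5 − 1 = 4 and tw(G) ≤ 4. For the lower bound, the 5 vertices {0, 3, 4, 6, 8} are pairwise adjacent, and any tree decomposition puts a clique entirely inside one bag — forcing width ≥ 4. The upper and lower bounds meet at 4, so that is the treewidth.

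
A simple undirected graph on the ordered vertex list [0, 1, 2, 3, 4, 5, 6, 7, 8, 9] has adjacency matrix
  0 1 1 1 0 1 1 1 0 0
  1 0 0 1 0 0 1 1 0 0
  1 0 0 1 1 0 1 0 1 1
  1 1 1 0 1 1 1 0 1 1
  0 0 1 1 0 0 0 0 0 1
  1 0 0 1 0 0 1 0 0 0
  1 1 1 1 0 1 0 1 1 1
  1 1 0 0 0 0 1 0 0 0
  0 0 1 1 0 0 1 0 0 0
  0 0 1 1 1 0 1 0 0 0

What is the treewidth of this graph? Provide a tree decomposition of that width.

Treewidth 3.
One optimal decomposition is:
Bags: B1 = {0, 3, 5, 6}  B2 = {0, 2, 3, 6}  B3 = {2, 3, 6, 8}  B4 = {2, 3, 6, 9}  B5 = {0, 1, 3, 6}  B6 = {0, 1, 6, 7}  B7 = {2, 3, 4, 9}
Tree: B1–B2, B2–B3, B2–B4, B1–B5, B5–B6, B4–B7

The largest bag has 4 vertices, giving width 3; this decomposition certifies tw(G) ≤ 3. For the lower bound, the 4 vertices {2, 3, 4, 9} are pairwise adjacent, and any tree decomposition puts a clique entirely inside one bag — forcing width ≥ 3. Combining the bounds, tw(G) = 3.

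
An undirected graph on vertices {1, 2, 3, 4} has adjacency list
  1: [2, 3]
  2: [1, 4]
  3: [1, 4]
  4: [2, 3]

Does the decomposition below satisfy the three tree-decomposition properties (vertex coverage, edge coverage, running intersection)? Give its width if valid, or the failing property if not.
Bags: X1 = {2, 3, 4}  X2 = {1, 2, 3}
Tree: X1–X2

Yes; width 2.

Checking the three conditions: (i) the bags cover all of {1, 2, 3, 4}; (ii) for each edge, some bag contains both endpoints; (iii) the bags containing any fixed vertex form a subtree. All hold, so the decomposition is valid with width 3 − 1 = 2.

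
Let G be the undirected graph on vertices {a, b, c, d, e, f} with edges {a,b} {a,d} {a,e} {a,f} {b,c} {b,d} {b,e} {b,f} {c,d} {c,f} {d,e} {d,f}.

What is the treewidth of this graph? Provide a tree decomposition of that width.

Treewidth 3.
Bags: B1 = {b, c, d, f}  B2 = {a, b, d, f}  B3 = {a, b, d, e}
Tree: B1–B2, B2–B3

The largest bag has 4 vertices, giving width 3; this decomposition certifies tw(G) ≤ 3. Conversely, {b, c, d, f} is a clique of size 4, and the vertices of any clique must share a bag in every tree decomposition; so some bag has ≥ 4 vertices and tw(G) ≥ 3. The upper and lower bounds meet at 3, so that is the treewidth.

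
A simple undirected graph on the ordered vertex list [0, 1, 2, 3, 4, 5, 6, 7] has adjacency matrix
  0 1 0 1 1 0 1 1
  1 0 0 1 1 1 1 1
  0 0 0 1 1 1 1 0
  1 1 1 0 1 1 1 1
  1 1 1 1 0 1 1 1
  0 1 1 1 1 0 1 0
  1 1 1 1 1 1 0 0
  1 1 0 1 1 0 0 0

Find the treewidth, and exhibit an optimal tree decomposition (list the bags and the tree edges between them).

Every bag has size at most 5, so the width is 5 − 1 = 4 and tw(G) ≤ 4. On the other hand G contains the 5-clique {0, 1, 3, 4, 6}. A clique must lie in a single bag of any decomposition, so no decomposition can have width below 4. Therefore the treewidth is 4.

Treewidth 4.
One such decomposition:
Bags: B1 = {0, 1, 3, 4, 7}  B2 = {0, 1, 3, 4, 6}  B3 = {1, 3, 4, 5, 6}  B4 = {2, 3, 4, 5, 6}
Tree: B1–B2, B2–B3, B3–B4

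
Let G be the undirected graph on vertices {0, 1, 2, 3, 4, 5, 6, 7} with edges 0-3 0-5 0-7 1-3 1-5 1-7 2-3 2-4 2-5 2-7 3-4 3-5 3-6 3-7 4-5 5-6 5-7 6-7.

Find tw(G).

A width-3 tree decomposition is:
Bags: B1 = {3, 5, 6, 7}  B2 = {1, 3, 5, 7}  B3 = {2, 3, 5, 7}  B4 = {0, 3, 5, 7}  B5 = {2, 3, 4, 5}
Tree: B1–B2, B2–B3, B2–B4, B3–B5
Each bag holds 4 vertices, so the decomposition has width 3, which upper-bounds the treewidth. On the other hand G contains the 4-clique {2, 3, 4, 5}. A clique must lie in a single bag of any decomposition, so no decomposition can have width below 3. Hence tw(G) = 3 exactly.

3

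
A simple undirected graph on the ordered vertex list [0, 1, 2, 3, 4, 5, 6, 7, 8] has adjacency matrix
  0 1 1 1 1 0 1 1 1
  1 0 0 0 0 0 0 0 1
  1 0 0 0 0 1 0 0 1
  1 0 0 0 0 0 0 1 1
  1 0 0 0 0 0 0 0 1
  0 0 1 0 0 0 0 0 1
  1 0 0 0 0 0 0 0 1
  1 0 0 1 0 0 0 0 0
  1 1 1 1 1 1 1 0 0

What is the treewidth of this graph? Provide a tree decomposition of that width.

Treewidth 2.
One optimal decomposition is:
Bags: B1 = {0, 3, 8}  B2 = {0, 4, 8}  B3 = {0, 1, 8}  B4 = {0, 6, 8}  B5 = {0, 2, 8}  B6 = {0, 3, 7}  B7 = {2, 5, 8}
Tree: B1–B2, B2–B3, B3–B4, B3–B5, B1–B6, B5–B7

Each bag holds 3 vertices, so the decomposition has width 2, which upper-bounds the treewidth. On the other hand G contains the 3-clique {0, 1, 8}. A clique must lie in a single bag of any decomposition, so no decomposition can have width below 2. Therefore the treewidth is 2.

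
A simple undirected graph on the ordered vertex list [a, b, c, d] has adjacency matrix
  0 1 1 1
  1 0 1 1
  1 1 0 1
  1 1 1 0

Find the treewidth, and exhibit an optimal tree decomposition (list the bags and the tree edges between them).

Treewidth 3.
One optimal decomposition is:
Bags: B1 = {a, b, c, d}
Tree: (single bag)

With just one bag of size 4, the width is 4 − 1 = 3, so tw(G) ≤ 3. Conversely, {a, b, c, d} is a clique of size 4, and the vertices of any clique must share a bag in every tree decomposition; so some bag has ≥ 4 vertices and tw(G) ≥ 3. Combining the bounds, tw(G) = 3.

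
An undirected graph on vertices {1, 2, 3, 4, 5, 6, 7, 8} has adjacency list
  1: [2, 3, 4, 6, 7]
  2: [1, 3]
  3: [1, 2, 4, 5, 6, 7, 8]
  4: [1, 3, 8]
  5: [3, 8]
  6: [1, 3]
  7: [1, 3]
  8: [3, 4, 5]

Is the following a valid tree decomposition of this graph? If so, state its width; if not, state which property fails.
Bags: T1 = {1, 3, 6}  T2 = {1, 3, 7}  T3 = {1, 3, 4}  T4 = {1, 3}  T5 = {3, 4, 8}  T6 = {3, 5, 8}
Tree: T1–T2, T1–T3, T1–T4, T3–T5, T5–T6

No — vertex 2 appears in no bag.

A tree decomposition must satisfy three properties: every vertex lies in some bag; for every edge, both endpoints lie together in some bag; and for every vertex, the bags containing it form a connected subtree. Here vertex 2 appears in no bag, so the decomposition is invalid.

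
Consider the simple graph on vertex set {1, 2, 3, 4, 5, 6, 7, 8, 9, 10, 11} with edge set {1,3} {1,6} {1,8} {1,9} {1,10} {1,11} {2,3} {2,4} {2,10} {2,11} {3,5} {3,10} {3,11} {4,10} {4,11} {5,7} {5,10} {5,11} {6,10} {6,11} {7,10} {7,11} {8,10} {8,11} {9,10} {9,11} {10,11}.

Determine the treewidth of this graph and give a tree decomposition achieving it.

Each bag holds 4 vertices, so the decomposition has width 3, which upper-bounds the treewidth. Conversely, {1, 8, 10, 11} is a clique of size 4, and the vertices of any clique must share a bag in every tree decomposition; so some bag has ≥ 4 vertices and tw(G) ≥ 3. Hence tw(G) = 3 exactly.

Treewidth 3.
One such decomposition:
Bags: B1 = {2, 3, 10, 11}  B2 = {2, 4, 10, 11}  B3 = {1, 3, 10, 11}  B4 = {3, 5, 10, 11}  B5 = {1, 9, 10, 11}  B6 = {1, 8, 10, 11}  B7 = {5, 7, 10, 11}  B8 = {1, 6, 10, 11}
Tree: B1–B2, B1–B3, B1–B4, B3–B5, B5–B6, B4–B7, B5–B8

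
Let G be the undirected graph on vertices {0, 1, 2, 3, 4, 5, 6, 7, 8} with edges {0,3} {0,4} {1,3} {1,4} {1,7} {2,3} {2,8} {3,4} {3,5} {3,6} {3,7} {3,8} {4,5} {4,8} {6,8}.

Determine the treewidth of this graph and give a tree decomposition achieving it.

Treewidth 2.
One optimal decomposition is:
Bags: B1 = {2, 3, 8}  B2 = {3, 4, 8}  B3 = {1, 3, 4}  B4 = {0, 3, 4}  B5 = {3, 6, 8}  B6 = {1, 3, 7}  B7 = {3, 4, 5}
Tree: B1–B2, B2–B3, B3–B4, B2–B5, B3–B6, B3–B7

The largest bag has 3 vertices, giving width 2; this decomposition certifies tw(G) ≤ 2. Conversely, {2, 3, 8} is a clique of size 3, and the vertices of any clique must share a bag in every tree decomposition; so some bag has ≥ 3 vertices and tw(G) ≥ 2. Combining the bounds, tw(G) = 2.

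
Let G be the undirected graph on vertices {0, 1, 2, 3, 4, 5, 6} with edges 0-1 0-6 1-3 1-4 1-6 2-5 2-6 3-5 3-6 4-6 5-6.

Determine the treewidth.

A width-2 tree decomposition is:
Bags: B1 = {1, 3, 6}  B2 = {3, 5, 6}  B3 = {1, 4, 6}  B4 = {0, 1, 6}  B5 = {2, 5, 6}
Tree: B1–B2, B1–B3, B3–B4, B2–B5
Each bag holds 3 vertices, so the decomposition has width 2, which upper-bounds the treewidth. Conversely, {0, 1, 6} is a clique of size 3, and the vertices of any clique must share a bag in every tree decomposition; so some bag has ≥ 3 vertices and tw(G) ≥ 2. Therefore the treewidth is 2.

2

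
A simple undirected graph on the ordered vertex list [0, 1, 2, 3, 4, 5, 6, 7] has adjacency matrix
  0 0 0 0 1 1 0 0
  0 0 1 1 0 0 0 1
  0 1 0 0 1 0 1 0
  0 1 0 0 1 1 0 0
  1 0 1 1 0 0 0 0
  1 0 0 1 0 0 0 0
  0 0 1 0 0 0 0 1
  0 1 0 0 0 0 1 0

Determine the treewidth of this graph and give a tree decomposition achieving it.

Every bag has size at most 3, so the width is 3 − 1 = 2 and tw(G) ≤ 2. Since 0–5–3–4–0 is a cycle in G, G is not acyclic. Forests are exactly the graphs of treewidth ≤ 1, so tw(G) ≥ 2. Therefore the treewidth is 2.

Treewidth 2.
Bags: B1 = {0, 4, 5}  B2 = {3, 4, 5}  B3 = {2, 3, 4}  B4 = {1, 2, 3}  B5 = {1, 2, 6}  B6 = {1, 6, 7}
Tree: B1–B2, B2–B3, B3–B4, B4–B5, B5–B6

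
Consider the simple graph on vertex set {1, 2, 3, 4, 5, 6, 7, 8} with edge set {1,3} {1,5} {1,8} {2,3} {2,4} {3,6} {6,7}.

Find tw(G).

1

A width-1 tree decomposition is:
Bags: B1 = {2, 3}  B2 = {3, 6}  B3 = {2, 4}  B4 = {6, 7}  B5 = {1, 3}  B6 = {1, 5}  B7 = {1, 8}
Tree: B1–B2, B1–B3, B2–B4, B2–B5, B5–B6, B6–B7
The largest bag has 2 vertices, giving width 1; this decomposition certifies tw(G) ≤ 1. Since G has at least one edge (e.g. 3–2), it is not an edgeless graph, so tw(G) ≥ 1. Hence tw(G) = 1 exactly.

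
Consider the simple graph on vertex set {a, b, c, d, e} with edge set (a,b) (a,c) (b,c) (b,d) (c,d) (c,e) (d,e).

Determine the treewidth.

A width-2 tree decomposition is:
Bags: B1 = {b, c, d}  B2 = {a, b, c}  B3 = {c, d, e}
Tree: B1–B2, B1–B3
Every bag has size at most 3, so the width is 3 − 1 = 2 and tw(G) ≤ 2. Conversely, {c, d, e} is a clique of size 3, and the vertices of any clique must share a bag in every tree decomposition; so some bag has ≥ 3 vertices and tw(G) ≥ 2. The upper and lower bounds meet at 2, so that is the treewidth.

2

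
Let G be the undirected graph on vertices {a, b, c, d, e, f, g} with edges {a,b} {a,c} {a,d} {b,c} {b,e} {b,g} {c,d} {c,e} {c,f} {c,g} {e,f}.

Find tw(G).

A width-2 tree decomposition is:
Bags: B1 = {a, c, d}  B2 = {a, b, c}  B3 = {b, c, g}  B4 = {b, c, e}  B5 = {c, e, f}
Tree: B1–B2, B2–B3, B2–B4, B4–B5
Each bag holds 3 vertices, so the decomposition has width 2, which upper-bounds the treewidth. On the other hand G contains the 3-clique {a, c, d}. A clique must lie in a single bag of any decomposition, so no decomposition can have width below 2. Combining the bounds, tw(G) = 2.

2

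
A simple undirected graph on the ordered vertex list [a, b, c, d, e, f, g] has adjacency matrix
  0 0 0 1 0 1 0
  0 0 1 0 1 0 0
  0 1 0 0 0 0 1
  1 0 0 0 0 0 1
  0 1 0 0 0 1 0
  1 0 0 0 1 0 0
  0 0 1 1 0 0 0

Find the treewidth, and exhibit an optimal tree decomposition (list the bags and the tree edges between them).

Treewidth 2.
One such decomposition:
Bags: B1 = {a, d, f}  B2 = {d, f, g}  B3 = {c, f, g}  B4 = {b, c, f}  B5 = {b, e, f}
Tree: B1–B2, B2–B3, B3–B4, B4–B5

The largest bag has 3 vertices, giving width 2; this decomposition certifies tw(G) ≤ 2. For the lower bound, G contains the cycle f–a–d–g–c–b–e–f, so G is not a forest; only forests have treewidth ≤ 1, hence tw(G) ≥ 2. The upper and lower bounds meet at 2, so that is the treewidth.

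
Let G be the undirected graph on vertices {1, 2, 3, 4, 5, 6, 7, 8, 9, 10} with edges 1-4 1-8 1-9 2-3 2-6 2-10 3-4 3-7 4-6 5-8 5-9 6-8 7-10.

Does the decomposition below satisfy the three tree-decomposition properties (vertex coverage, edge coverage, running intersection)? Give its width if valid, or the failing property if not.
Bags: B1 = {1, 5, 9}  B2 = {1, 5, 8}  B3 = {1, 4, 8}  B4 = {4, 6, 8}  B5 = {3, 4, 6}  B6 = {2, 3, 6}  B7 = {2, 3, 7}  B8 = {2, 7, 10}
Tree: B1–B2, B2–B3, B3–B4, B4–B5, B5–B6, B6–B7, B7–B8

Yes; width 2.

Checking the three conditions: (i) the bags cover all of {1, 2, 3, 4, 5, 6, 7, 8, 9, 10}; (ii) for each edge, some bag contains both endpoints; (iii) the bags containing any fixed vertex form a subtree. All hold, so the decomposition is valid with width 3 − 1 = 2.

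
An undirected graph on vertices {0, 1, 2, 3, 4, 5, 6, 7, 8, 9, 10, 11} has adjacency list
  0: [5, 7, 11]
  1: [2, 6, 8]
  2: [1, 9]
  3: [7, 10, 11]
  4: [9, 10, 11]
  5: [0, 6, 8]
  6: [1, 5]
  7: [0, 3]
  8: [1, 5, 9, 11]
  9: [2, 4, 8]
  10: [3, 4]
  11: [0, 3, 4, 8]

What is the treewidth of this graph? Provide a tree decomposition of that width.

Treewidth 3.
Bags: B1 = {1, 2, 5, 6}  B2 = {1, 2, 5, 8}  B3 = {2, 5, 8, 9}  B4 = {0, 5, 8, 9}  B5 = {0, 8, 9, 11}  B6 = {0, 4, 9, 11}  B7 = {0, 4, 7, 11}  B8 = {3, 4, 7, 11}  B9 = {3, 4, 7, 10}
Tree: B1–B2, B2–B3, B3–B4, B4–B5, B5–B6, B6–B7, B7–B8, B8–B9

The largest bag has 4 vertices, giving width 3; this decomposition certifies tw(G) ≤ 3. For the lower bound: the 4 vertex sets {1,2,6}, {5}, {8}, {0,4,9,11} are disjoint, each induces a connected subgraph, and every pair is joined by at least one edge of G. Contracting each set to a single vertex therefore yields K_{4} as a minor, and since treewidth is minor-monotone, tw(G) ≥ tw(K_{4}) = 3. Hence tw(G) = 3 exactly.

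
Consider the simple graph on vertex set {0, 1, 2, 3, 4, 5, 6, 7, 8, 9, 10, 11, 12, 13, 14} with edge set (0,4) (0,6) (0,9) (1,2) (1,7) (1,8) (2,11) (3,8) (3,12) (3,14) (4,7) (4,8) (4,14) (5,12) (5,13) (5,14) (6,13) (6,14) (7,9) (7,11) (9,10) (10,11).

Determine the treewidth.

A width-3 tree decomposition is:
Bags: B1 = {1, 2, 10, 11}  B2 = {1, 7, 10, 11}  B3 = {1, 7, 9, 10}  B4 = {1, 7, 8, 9}  B5 = {4, 7, 8, 9}  B6 = {0, 4, 8, 9}  B7 = {0, 3, 4, 8}  B8 = {0, 3, 4, 14}  B9 = {0, 3, 6, 14}  B10 = {3, 6, 12, 14}  B11 = {5, 6, 12, 14}  B12 = {5, 6, 12, 13}
Tree: B1–B2, B2–B3, B3–B4, B4–B5, B5–B6, B6–B7, B7–B8, B8–B9, B9–B10, B10–B11, B11–B12
The largest bag has 4 vertices, giving width 3; this decomposition certifies tw(G) ≤ 3. For the lower bound: the 4 vertex sets {2,10,11}, {1}, {7}, {0,4,8,9} are disjoint, each induces a connected subgraph, and every pair is joined by at least one edge of G. Contracting each set to a single vertex therefore yields K_{4} as a minor, and since treewidth is minor-monotone, tw(G) ≥ tw(K_{4}) = 3. The upper and lower bounds meet at 3, so that is the treewidth.

3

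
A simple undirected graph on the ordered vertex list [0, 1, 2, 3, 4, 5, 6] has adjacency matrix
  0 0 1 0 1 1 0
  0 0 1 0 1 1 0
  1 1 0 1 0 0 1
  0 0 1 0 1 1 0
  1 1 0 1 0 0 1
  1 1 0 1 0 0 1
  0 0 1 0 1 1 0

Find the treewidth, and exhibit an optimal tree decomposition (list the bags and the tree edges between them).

Treewidth 3.
One optimal decomposition is:
Bags: B1 = {2, 3, 4, 5}  B2 = {1, 2, 4, 5}  B3 = {0, 2, 4, 5}  B4 = {2, 4, 5, 6}
Tree: B1–B2, B2–B3, B3–B4

Every bag has size at most 4, so the width is 4 − 1 = 3 and tw(G) ≤ 3. For the lower bound: the 4 vertex sets {2,3}, {1,5}, {4}, {0} are disjoint, each induces a connected subgraph, and every pair is joined by at least one edge of G. Contracting each set to a single vertex therefore yields K_{4} as a minor, and since treewidth is minor-monotone, tw(G) ≥ tw(K_{4}) = 3. Therefore the treewidth is 3.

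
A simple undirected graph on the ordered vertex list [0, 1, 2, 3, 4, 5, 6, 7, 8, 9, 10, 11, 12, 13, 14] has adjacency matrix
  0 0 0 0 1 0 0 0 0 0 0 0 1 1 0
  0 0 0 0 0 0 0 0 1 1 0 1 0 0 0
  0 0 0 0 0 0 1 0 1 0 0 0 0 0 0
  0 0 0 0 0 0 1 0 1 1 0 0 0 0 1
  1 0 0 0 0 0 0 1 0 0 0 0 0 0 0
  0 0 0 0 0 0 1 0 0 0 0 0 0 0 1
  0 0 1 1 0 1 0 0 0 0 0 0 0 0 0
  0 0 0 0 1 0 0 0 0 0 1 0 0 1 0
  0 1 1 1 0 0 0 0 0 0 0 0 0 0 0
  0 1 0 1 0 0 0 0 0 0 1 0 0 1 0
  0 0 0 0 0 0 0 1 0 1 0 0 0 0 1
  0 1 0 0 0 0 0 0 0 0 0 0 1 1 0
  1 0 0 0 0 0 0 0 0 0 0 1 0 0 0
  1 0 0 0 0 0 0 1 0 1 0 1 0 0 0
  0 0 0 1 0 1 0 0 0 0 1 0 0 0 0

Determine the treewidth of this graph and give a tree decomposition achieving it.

Treewidth 3.
Bags: B1 = {2, 5, 6, 8}  B2 = {3, 5, 6, 8}  B3 = {3, 5, 8, 14}  B4 = {1, 3, 8, 14}  B5 = {1, 3, 9, 14}  B6 = {1, 9, 10, 14}  B7 = {1, 9, 10, 11}  B8 = {9, 10, 11, 13}  B9 = {7, 10, 11, 13}  B10 = {7, 11, 12, 13}  B11 = {0, 7, 12, 13}  B12 = {0, 4, 7, 12}
Tree: B1–B2, B2–B3, B3–B4, B4–B5, B5–B6, B6–B7, B7–B8, B8–B9, B9–B10, B10–B11, B11–B12

Every bag has size at most 4, so the width is 4 − 1 = 3 and tw(G) ≤ 3. For the lower bound: the 4 vertex sets {2,5,6}, {8}, {3}, {1,9,10,14} are disjoint, each induces a connected subgraph, and every pair is joined by at least one edge of G. Contracting each set to a single vertex therefore yields K_{4} as a minor, and since treewidth is minor-monotone, tw(G) ≥ tw(K_{4}) = 3. Therefore the treewidth is 3.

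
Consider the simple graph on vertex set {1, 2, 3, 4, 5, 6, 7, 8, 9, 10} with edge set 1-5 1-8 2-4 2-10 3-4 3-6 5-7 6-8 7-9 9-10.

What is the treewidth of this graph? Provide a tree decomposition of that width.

Every bag has size at most 3, so the width is 3 − 1 = 2 and tw(G) ≤ 2. For the lower bound, G contains the cycle 10–9–7–5–1–8–6–3–4–2–10, so G is not a forest; only forests have treewidth ≤ 1, hence tw(G) ≥ 2. Hence tw(G) = 2 exactly.

Treewidth 2.
One such decomposition:
Bags: B1 = {7, 9, 10}  B2 = {5, 7, 10}  B3 = {1, 5, 10}  B4 = {1, 8, 10}  B5 = {6, 8, 10}  B6 = {3, 6, 10}  B7 = {3, 4, 10}  B8 = {2, 4, 10}
Tree: B1–B2, B2–B3, B3–B4, B4–B5, B5–B6, B6–B7, B7–B8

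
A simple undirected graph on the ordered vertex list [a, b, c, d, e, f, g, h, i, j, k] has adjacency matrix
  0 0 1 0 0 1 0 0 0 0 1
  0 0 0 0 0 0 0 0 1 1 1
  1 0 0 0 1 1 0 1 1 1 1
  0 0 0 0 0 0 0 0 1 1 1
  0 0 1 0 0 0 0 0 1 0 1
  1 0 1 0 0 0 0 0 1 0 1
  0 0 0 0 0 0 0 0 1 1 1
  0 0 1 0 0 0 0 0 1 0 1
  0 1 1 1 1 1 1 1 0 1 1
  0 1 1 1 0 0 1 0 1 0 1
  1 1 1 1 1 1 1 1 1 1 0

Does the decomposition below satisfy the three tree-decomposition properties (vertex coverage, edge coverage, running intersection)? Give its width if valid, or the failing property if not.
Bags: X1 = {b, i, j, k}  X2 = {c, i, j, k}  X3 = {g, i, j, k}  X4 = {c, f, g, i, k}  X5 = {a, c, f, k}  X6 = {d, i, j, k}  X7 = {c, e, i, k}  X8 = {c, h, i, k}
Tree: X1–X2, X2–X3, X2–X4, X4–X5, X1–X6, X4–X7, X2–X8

No — bags containing vertex g are not connected in the tree.

A tree decomposition must satisfy three properties: every vertex lies in some bag; for every edge, both endpoints lie together in some bag; and for every vertex, the bags containing it form a connected subtree. Here bags containing vertex g are not connected in the tree, so the decomposition is invalid.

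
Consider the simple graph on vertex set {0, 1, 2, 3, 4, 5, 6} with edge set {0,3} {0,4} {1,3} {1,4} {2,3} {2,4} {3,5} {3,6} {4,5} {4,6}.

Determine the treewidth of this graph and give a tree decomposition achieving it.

Every bag has size at most 3, so the width is 3 − 1 = 2 and tw(G) ≤ 2. Since 3–2–4–0–3 is a cycle in G, G is not acyclic. Forests are exactly the graphs of treewidth ≤ 1, so tw(G) ≥ 2. Hence tw(G) = 2 exactly.

Treewidth 2.
One optimal decomposition is:
Bags: B1 = {2, 3, 4}  B2 = {0, 3, 4}  B3 = {3, 4, 6}  B4 = {1, 3, 4}  B5 = {3, 4, 5}
Tree: B1–B2, B2–B3, B3–B4, B4–B5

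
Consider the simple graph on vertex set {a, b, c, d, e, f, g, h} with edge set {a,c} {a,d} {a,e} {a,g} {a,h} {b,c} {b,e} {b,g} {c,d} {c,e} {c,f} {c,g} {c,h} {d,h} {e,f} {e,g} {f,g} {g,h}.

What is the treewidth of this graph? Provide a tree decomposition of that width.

Every bag has size at most 4, so the width is 4 − 1 = 3 and tw(G) ≤ 3. For the lower bound, the 4 vertices {a, c, d, h} are pairwise adjacent, and any tree decomposition puts a clique entirely inside one bag — forcing width ≥ 3. Hence tw(G) = 3 exactly.

Treewidth 3.
Bags: B1 = {b, c, e, g}  B2 = {a, c, e, g}  B3 = {a, c, g, h}  B4 = {a, c, d, h}  B5 = {c, e, f, g}
Tree: B1–B2, B2–B3, B3–B4, B2–B5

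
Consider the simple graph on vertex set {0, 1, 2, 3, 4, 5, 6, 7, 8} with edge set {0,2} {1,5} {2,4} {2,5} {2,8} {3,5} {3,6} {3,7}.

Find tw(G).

A width-1 tree decomposition is:
Bags: B1 = {2, 4}  B2 = {2, 5}  B3 = {2, 8}  B4 = {1, 5}  B5 = {3, 5}  B6 = {3, 7}  B7 = {0, 2}  B8 = {3, 6}
Tree: B1–B2, B1–B3, B2–B4, B4–B5, B5–B6, B3–B7, B6–B8
Every bag has size at most 2, so the width is 2 − 1 = 1 and tw(G) ≤ 1. Any graph with an edge has treewidth ≥ 1, and G has the edge 4–2. Therefore the treewidth is 1.

1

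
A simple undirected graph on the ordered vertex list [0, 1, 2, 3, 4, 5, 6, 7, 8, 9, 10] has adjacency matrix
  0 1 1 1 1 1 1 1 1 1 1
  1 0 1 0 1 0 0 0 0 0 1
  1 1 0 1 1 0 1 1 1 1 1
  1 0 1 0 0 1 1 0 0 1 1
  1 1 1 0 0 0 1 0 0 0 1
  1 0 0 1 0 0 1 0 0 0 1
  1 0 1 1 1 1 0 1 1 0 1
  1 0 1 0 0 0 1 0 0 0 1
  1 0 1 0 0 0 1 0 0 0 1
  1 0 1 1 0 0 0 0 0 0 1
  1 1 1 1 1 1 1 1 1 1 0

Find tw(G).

A width-4 tree decomposition is:
Bags: B1 = {0, 2, 3, 6, 10}  B2 = {0, 2, 4, 6, 10}  B3 = {0, 2, 6, 7, 10}  B4 = {0, 2, 3, 9, 10}  B5 = {0, 1, 2, 4, 10}  B6 = {0, 2, 6, 8, 10}  B7 = {0, 3, 5, 6, 10}
Tree: B1–B2, B2–B3, B1–B4, B2–B5, B1–B6, B1–B7
The largest bag has 5 vertices, giving width 4; this decomposition certifies tw(G) ≤ 4. Conversely, {0, 1, 2, 4, 10} is a clique of size 5, and the vertices of any clique must share a bag in every tree decomposition; so some bag has ≥ 5 vertices and tw(G) ≥ 4. Therefore the treewidth is 4.

4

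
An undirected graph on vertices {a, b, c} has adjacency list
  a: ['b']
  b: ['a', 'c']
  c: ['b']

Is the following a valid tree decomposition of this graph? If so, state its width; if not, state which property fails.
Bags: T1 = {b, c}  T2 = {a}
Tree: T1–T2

No — edge (b,a) lies in no bag.

A tree decomposition must satisfy three properties: every vertex lies in some bag; for every edge, both endpoints lie together in some bag; and for every vertex, the bags containing it form a connected subtree. Here edge (b,a) lies in no bag, so the decomposition is invalid.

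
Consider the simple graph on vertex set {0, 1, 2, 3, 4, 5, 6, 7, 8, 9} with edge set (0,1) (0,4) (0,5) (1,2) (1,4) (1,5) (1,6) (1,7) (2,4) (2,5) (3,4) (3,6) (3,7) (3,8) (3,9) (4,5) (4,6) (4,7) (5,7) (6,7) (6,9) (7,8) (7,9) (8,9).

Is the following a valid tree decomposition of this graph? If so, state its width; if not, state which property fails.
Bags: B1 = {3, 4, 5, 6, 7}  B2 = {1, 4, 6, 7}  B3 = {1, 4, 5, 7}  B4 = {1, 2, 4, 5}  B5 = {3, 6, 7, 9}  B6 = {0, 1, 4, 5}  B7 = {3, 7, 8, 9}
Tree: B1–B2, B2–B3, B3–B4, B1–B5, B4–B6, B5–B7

No — bags containing vertex 5 are not connected in the tree.

A tree decomposition must satisfy three properties: every vertex lies in some bag; for every edge, both endpoints lie together in some bag; and for every vertex, the bags containing it form a connected subtree. Here bags containing vertex 5 are not connected in the tree, so the decomposition is invalid.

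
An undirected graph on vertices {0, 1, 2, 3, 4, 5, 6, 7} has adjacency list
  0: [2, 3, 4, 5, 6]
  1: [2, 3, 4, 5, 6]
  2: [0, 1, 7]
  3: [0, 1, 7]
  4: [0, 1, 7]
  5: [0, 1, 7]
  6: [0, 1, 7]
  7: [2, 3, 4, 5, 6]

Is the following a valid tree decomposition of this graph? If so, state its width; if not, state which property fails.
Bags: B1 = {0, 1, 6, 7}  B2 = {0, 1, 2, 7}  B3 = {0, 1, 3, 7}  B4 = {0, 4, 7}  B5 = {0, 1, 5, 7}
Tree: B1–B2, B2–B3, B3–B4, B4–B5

A tree decomposition must satisfy three properties: every vertex lies in some bag; for every edge, both endpoints lie together in some bag; and for every vertex, the bags containing it form a connected subtree. Here edge (1,4) lies in no bag, so the decomposition is invalid.

No — edge (1,4) lies in no bag.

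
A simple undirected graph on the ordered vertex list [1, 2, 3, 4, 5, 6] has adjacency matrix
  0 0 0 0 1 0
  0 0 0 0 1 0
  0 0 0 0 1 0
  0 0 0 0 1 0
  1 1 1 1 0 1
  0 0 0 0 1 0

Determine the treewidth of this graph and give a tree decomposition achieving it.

Each bag holds 2 vertices, so the decomposition has width 1, which upper-bounds the treewidth. Any graph with an edge has treewidth ≥ 1, and G has the edge 5–1. Hence tw(G) = 1 exactly.

Treewidth 1.
One optimal decomposition is:
Bags: B1 = {1, 5}  B2 = {4, 5}  B3 = {3, 5}  B4 = {2, 5}  B5 = {5, 6}
Tree: B1–B2, B2–B3, B3–B4, B3–B5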